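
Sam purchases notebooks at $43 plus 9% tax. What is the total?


Calculate the tax:
9% of $43 = $3.87
Add tax to price:
$43 + $3.87 = $46.87

$46.87


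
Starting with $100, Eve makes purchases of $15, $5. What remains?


Add up expenses:
$15 + $5 = $20
Subtract from budget:
$100 - $20 = $80

$80


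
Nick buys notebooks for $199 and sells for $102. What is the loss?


Selling price = $102
Cost price = $199
Loss = cost price - selling price:
Loss = $199 - $102 = $97

$97


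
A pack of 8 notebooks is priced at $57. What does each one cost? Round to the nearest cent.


Total cost: $57
Number of items: 8
Unit price: $57 / 8 = $7.125 ≈ $7.13

$7.13


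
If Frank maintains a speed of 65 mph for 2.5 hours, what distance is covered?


Use the formula: distance = speed x time
Speed = 65 mph, Time = 2.5 hours
65 x 2.5 = 162.5 miles

162.5 miles


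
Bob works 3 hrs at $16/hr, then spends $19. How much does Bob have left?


Calculate earnings:
3 x $16 = $48
Subtract spending:
$48 - $19 = $29

$29


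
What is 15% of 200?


Convert percentage to decimal:
15% = 0.15
Multiply:
200 x 0.15 = 30

30


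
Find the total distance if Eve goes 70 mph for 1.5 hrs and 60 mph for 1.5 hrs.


Leg 1 distance:
70 x 1.5 = 105 miles
Leg 2 distance:
60 x 1.5 = 90 miles
Total distance:
105 + 90 = 195 miles

195 miles


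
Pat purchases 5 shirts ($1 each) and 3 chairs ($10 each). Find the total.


Cost of shirts:
5 x $1 = $5
Cost of chairs:
3 x $10 = $30
Add both:
$5 + $30 = $35

$35


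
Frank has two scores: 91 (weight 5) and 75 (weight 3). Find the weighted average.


Weighted sum:
5 x 91 + 3 x 75 = 680
Total weight:
5 + 3 = 8
Weighted average:
680 / 8 = 85

85


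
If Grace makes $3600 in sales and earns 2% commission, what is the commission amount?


Convert rate to decimal:
2% = 0.02
Multiply by sales:
$3600 x 0.02 = $72

$72


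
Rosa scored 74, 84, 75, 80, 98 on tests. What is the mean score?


Add the scores:
74 + 84 + 75 + 80 + 98 = 411
Divide by the number of tests:
411 / 5 = 82.2

82.2


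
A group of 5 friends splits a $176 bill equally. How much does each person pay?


Total bill: $176
Number of people: 5
Each pays: $176 / 5 = $35.20

$35.20


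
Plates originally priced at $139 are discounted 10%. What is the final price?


Calculate the discount amount:
10% of $139 = $13.90
Subtract from original:
$139 - $13.90 = $125.10

$125.10


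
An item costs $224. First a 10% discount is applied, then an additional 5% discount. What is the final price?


First discount:
10% of $224 = $22.40
Price after first discount:
$224 - $22.40 = $201.60
Second discount:
5% of $201.60 = $10.08
Final price:
$201.60 - $10.08 = $191.52

$191.52


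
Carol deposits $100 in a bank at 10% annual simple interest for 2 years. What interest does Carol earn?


Use the formula I = P x R x T / 100
P x R x T = 100 x 10 x 2 = 2000
I = 2000 / 100 = $20

$20


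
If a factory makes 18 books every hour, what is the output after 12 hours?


Production rate: 18 books per hour
Time: 12 hours
Total: 18 x 12 = 216 books

216 books


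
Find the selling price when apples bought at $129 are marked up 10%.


Calculate the markup amount:
10% of $129 = $12.90
Add to cost:
$129 + $12.90 = $141.90

$141.90


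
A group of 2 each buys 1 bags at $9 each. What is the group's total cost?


Cost per person:
1 x $9 = $9
Group total:
2 x $9 = $18

$18


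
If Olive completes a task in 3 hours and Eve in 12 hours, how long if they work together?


Olive's rate: 1/3 of the job per hour
Eve's rate: 1/12 of the job per hour
Combined rate: 1/3 + 1/12 = 5/12 per hour
Time = 1 / (5/12) = 12/5 = 2.4 hours

2.4 hours


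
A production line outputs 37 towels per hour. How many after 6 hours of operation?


Production rate: 37 towels per hour
Time: 6 hours
Total: 37 x 6 = 222 towels

222 towels


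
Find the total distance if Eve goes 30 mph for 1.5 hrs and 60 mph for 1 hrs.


Leg 1 distance:
30 x 1.5 = 45 miles
Leg 2 distance:
60 x 1 = 60 miles
Total distance:
45 + 60 = 105 miles

105 miles


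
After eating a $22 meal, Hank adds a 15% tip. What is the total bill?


Calculate the tip:
15% of $22 = $3.30
Add tip to meal cost:
$22 + $3.30 = $25.30

$25.30


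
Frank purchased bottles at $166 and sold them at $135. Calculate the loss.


Selling price = $135
Cost price = $166
Loss = cost price - selling price:
Loss = $166 - $135 = $31

$31


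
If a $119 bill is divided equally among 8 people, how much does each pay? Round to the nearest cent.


Total bill: $119
Number of people: 8
Each pays: $119 / 8 = $14.875 ≈ $14.88

$14.88


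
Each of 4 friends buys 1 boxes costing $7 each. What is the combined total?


Cost per person:
1 x $7 = $7
Group total:
4 x $7 = $28

$28


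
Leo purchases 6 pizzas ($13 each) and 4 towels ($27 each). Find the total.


Cost of pizzas:
6 x $13 = $78
Cost of towels:
4 x $27 = $108
Add both:
$78 + $108 = $186

$186


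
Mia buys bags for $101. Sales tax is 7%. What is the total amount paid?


Calculate the tax:
7% of $101 = $7.07
Add tax to price:
$101 + $7.07 = $108.07

$108.07


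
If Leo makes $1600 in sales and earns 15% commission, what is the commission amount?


Convert rate to decimal:
15% = 0.15
Multiply by sales:
$1600 x 0.15 = $240

$240


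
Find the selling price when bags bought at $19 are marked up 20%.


Calculate the markup amount:
20% of $19 = $3.80
Add to cost:
$19 + $3.80 = $22.80

$22.80


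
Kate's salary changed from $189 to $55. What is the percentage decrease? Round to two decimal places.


Find the absolute change:
|55 - 189| = 134
Divide by original and multiply by 100:
134 / 189 x 100 = 70.8994...% ≈ 70.9%

70.9%


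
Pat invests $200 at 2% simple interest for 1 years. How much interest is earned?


Use the formula I = P x R x T / 100
P x R x T = 200 x 2 x 1 = 400
I = 400 / 100 = $4

$4


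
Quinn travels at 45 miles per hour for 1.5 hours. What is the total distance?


Use the formula: distance = speed x time
Speed = 45 mph, Time = 1.5 hours
45 x 1.5 = 67.5 miles

67.5 miles


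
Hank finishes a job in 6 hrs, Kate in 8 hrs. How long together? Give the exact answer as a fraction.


Hank's rate: 1/6 of the job per hour
Kate's rate: 1/8 of the job per hour
Combined rate: 1/6 + 1/8 = 7/24 per hour
Time = 1 / (7/24) = 24/7 hours (≈ 3.43 hours)

24/7 hours


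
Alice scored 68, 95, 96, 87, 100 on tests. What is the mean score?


Add the scores:
68 + 95 + 96 + 87 + 100 = 446
Divide by the number of tests:
446 / 5 = 89.2

89.2


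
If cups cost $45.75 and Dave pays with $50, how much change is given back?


Start with the amount paid:
$50
Subtract the price:
$50 - $45.75 = $4.25

$4.25


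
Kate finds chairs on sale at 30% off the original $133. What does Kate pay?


Calculate the discount amount:
30% of $133 = $39.90
Subtract from original:
$133 - $39.90 = $93.10

$93.10


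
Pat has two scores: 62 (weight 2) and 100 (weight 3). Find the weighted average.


Weighted sum:
2 x 62 + 3 x 100 = 424
Total weight:
2 + 3 = 5
Weighted average:
424 / 5 = 84.8

84.8


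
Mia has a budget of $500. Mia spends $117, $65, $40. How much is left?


Add up expenses:
$117 + $65 + $40 = $222
Subtract from budget:
$500 - $222 = $278

$278


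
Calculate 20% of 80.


Convert percentage to decimal:
20% = 0.2
Multiply:
80 x 0.2 = 16

16


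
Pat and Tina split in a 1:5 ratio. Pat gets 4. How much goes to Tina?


Find the multiplier:
4 / 1 = 4
Apply to Tina's share:
5 x 4 = 20

20


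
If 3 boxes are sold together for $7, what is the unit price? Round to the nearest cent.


Total cost: $7
Number of items: 3
Unit price: $7 / 3 = $2.3333... ≈ $2.33

$2.33


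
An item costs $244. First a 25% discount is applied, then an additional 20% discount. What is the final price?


First discount:
25% of $244 = $61
Price after first discount:
$244 - $61 = $183
Second discount:
20% of $183 = $36.60
Final price:
$183 - $36.60 = $146.40

$146.40


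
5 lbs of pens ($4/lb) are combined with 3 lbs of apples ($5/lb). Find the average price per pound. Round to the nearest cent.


Cost of pens:
5 x $4 = $20
Cost of apples:
3 x $5 = $15
Total cost: $20 + $15 = $35
Total weight: 8 lbs
Average: $35 / 8 = $4.375 ≈ $4.38/lb

$4.38/lb


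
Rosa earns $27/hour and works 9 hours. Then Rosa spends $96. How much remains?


Calculate earnings:
9 x $27 = $243
Subtract spending:
$243 - $96 = $147

$147


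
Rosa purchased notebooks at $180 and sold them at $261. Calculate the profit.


Selling price = $261
Cost price = $180
Profit = selling price - cost price:
Profit = $261 - $180 = $81

$81


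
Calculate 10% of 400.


Convert percentage to decimal:
10% = 0.1
Multiply:
400 x 0.1 = 40

40


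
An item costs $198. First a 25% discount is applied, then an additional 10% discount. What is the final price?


First discount:
25% of $198 = $49.50
Price after first discount:
$198 - $49.50 = $148.50
Second discount:
10% of $148.50 = $14.85
Final price:
$148.50 - $14.85 = $133.65

$133.65


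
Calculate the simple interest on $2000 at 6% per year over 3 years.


Use the formula I = P x R x T / 100
P x R x T = 2000 x 6 x 3 = 36000
I = 36000 / 100 = $360

$360


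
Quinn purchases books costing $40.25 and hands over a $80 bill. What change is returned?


Start with the amount paid:
$80
Subtract the price:
$80 - $40.25 = $39.75

$39.75


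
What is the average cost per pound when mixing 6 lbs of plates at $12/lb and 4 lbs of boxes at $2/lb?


Cost of plates:
6 x $12 = $72
Cost of boxes:
4 x $2 = $8
Total cost: $72 + $8 = $80
Total weight: 10 lbs
Average: $80 / 10 = $8/lb

$8/lb


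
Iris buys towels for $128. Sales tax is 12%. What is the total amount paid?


Calculate the tax:
12% of $128 = $15.36
Add tax to price:
$128 + $15.36 = $143.36

$143.36


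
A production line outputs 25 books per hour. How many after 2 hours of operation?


Production rate: 25 books per hour
Time: 2 hours
Total: 25 x 2 = 50 books

50 books


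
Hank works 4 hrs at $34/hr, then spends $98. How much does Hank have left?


Calculate earnings:
4 x $34 = $136
Subtract spending:
$136 - $98 = $38

$38


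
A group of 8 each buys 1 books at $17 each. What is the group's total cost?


Cost per person:
1 x $17 = $17
Group total:
8 x $17 = $136

$136


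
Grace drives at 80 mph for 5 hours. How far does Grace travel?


Use the formula: distance = speed x time
Speed = 80 mph, Time = 5 hours
80 x 5 = 400 miles

400 miles


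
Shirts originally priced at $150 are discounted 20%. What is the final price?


Calculate the discount amount:
20% of $150 = $30
Subtract from original:
$150 - $30 = $120

$120


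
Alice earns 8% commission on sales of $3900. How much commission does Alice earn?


Convert rate to decimal:
8% = 0.08
Multiply by sales:
$3900 x 0.08 = $312

$312


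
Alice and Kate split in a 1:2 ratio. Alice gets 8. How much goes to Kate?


Find the multiplier:
8 / 1 = 8
Apply to Kate's share:
2 x 8 = 16

16


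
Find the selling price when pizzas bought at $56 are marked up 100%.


Calculate the markup amount:
100% of $56 = $56
Add to cost:
$56 + $56 = $112

$112


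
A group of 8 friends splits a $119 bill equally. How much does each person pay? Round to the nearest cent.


Total bill: $119
Number of people: 8
Each pays: $119 / 8 = $14.875 ≈ $14.88

$14.88


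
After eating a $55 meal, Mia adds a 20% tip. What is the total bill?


Calculate the tip:
20% of $55 = $11
Add tip to meal cost:
$55 + $11 = $66

$66


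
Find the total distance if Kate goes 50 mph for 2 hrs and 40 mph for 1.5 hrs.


Leg 1 distance:
50 x 2 = 100 miles
Leg 2 distance:
40 x 1.5 = 60 miles
Total distance:
100 + 60 = 160 miles

160 miles


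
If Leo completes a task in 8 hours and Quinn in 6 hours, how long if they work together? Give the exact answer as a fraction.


Leo's rate: 1/8 of the job per hour
Quinn's rate: 1/6 of the job per hour
Combined rate: 1/8 + 1/6 = 7/24 per hour
Time = 1 / (7/24) = 24/7 hours (≈ 3.43 hours)

24/7 hours


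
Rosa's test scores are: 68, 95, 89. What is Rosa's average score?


Add the scores:
68 + 95 + 89 = 252
Divide by the number of tests:
252 / 3 = 84

84


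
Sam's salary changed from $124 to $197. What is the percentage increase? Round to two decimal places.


Find the absolute change:
|197 - 124| = 73
Divide by original and multiply by 100:
73 / 124 x 100 = 58.8709...% ≈ 58.87%

58.87%


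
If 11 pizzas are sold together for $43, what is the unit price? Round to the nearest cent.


Total cost: $43
Number of items: 11
Unit price: $43 / 11 = $3.9090... ≈ $3.91

$3.91


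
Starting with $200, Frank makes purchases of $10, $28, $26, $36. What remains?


Add up expenses:
$10 + $28 + $26 + $36 = $100
Subtract from budget:
$200 - $100 = $100

$100


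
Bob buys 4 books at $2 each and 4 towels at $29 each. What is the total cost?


Cost of books:
4 x $2 = $8
Cost of towels:
4 x $29 = $116
Add both:
$8 + $116 = $124

$124


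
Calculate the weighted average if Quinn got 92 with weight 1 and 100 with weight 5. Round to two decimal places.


Weighted sum:
1 x 92 + 5 x 100 = 592
Total weight:
1 + 5 = 6
Weighted average:
592 / 6 = 98.6666... ≈ 98.67

98.67


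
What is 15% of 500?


Convert percentage to decimal:
15% = 0.15
Multiply:
500 x 0.15 = 75

75


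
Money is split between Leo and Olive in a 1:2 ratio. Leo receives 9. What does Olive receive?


Find the multiplier:
9 / 1 = 9
Apply to Olive's share:
2 x 9 = 18

18


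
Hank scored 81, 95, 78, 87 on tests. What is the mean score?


Add the scores:
81 + 95 + 78 + 87 = 341
Divide by the number of tests:
341 / 4 = 85.25

85.25


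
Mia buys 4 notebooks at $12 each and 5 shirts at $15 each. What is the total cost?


Cost of notebooks:
4 x $12 = $48
Cost of shirts:
5 x $15 = $75
Add both:
$48 + $75 = $123

$123


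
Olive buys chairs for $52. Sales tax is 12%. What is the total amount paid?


Calculate the tax:
12% of $52 = $6.24
Add tax to price:
$52 + $6.24 = $58.24

$58.24


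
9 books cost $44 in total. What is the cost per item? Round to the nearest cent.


Total cost: $44
Number of items: 9
Unit price: $44 / 9 = $4.8888... ≈ $4.89

$4.89


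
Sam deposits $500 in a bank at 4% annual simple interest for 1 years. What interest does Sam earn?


Use the formula I = P x R x T / 100
P x R x T = 500 x 4 x 1 = 2000
I = 2000 / 100 = $20

$20


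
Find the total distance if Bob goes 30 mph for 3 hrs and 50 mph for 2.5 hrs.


Leg 1 distance:
30 x 3 = 90 miles
Leg 2 distance:
50 x 2.5 = 125 miles
Total distance:
90 + 125 = 215 miles

215 miles


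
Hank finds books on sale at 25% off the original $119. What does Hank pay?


Calculate the discount amount:
25% of $119 = $29.75
Subtract from original:
$119 - $29.75 = $89.25

$89.25


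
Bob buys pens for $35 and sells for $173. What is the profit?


Selling price = $173
Cost price = $35
Profit = selling price - cost price:
Profit = $173 - $35 = $138

$138


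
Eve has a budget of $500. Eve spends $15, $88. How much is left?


Add up expenses:
$15 + $88 = $103
Subtract from budget:
$500 - $103 = $397

$397


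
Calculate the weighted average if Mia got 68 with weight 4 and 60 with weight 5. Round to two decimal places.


Weighted sum:
4 x 68 + 5 x 60 = 572
Total weight:
4 + 5 = 9
Weighted average:
572 / 9 = 63.5555... ≈ 63.56

63.56


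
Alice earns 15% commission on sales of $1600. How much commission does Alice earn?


Convert rate to decimal:
15% = 0.15
Multiply by sales:
$1600 x 0.15 = $240

$240


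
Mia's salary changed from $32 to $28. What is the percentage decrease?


Find the absolute change:
|28 - 32| = 4
Divide by original and multiply by 100:
4 / 32 x 100 = 12.5%

12.5%


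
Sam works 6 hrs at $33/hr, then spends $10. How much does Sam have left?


Calculate earnings:
6 x $33 = $198
Subtract spending:
$198 - $10 = $188

$188


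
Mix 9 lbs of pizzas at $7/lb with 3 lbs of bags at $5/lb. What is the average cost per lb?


Cost of pizzas:
9 x $7 = $63
Cost of bags:
3 x $5 = $15
Total cost: $63 + $15 = $78
Total weight: 12 lbs
Average: $78 / 12 = $6.50/lb

$6.50/lb


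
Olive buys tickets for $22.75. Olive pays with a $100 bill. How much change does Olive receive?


Start with the amount paid:
$100
Subtract the price:
$100 - $22.75 = $77.25

$77.25


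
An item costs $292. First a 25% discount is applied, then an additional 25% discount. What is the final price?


First discount:
25% of $292 = $73
Price after first discount:
$292 - $73 = $219
Second discount:
25% of $219 = $54.75
Final price:
$219 - $54.75 = $164.25

$164.25


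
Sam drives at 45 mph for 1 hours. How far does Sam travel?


Use the formula: distance = speed x time
Speed = 45 mph, Time = 1 hours
45 x 1 = 45 miles

45 miles


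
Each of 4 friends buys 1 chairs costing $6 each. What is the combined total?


Cost per person:
1 x $6 = $6
Group total:
4 x $6 = $24

$24


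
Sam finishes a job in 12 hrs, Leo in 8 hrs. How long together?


Sam's rate: 1/12 of the job per hour
Leo's rate: 1/8 of the job per hour
Combined rate: 1/12 + 1/8 = 5/24 per hour
Time = 1 / (5/24) = 24/5 = 4.8 hours

4.8 hours


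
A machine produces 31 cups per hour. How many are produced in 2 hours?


Production rate: 31 cups per hour
Time: 2 hours
Total: 31 x 2 = 62 cups

62 cups


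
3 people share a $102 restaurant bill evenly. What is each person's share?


Total bill: $102
Number of people: 3
Each pays: $102 / 3 = $34

$34


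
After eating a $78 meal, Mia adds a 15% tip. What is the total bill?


Calculate the tip:
15% of $78 = $11.70
Add tip to meal cost:
$78 + $11.70 = $89.70

$89.70


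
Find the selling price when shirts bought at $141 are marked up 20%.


Calculate the markup amount:
20% of $141 = $28.20
Add to cost:
$141 + $28.20 = $169.20

$169.20


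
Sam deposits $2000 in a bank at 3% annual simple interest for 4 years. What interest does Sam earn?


Use the formula I = P x R x T / 100
P x R x T = 2000 x 3 x 4 = 24000
I = 24000 / 100 = $240

$240


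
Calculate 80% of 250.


Convert percentage to decimal:
80% = 0.8
Multiply:
250 x 0.8 = 200

200


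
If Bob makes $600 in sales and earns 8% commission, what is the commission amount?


Convert rate to decimal:
8% = 0.08
Multiply by sales:
$600 x 0.08 = $48

$48


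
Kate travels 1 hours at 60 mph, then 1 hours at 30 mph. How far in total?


Leg 1 distance:
60 x 1 = 60 miles
Leg 2 distance:
30 x 1 = 30 miles
Total distance:
60 + 30 = 90 miles

90 miles


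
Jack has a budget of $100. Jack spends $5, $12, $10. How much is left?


Add up expenses:
$5 + $12 + $10 = $27
Subtract from budget:
$100 - $27 = $73

$73


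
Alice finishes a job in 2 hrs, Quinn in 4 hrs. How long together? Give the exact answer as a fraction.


Alice's rate: 1/2 of the job per hour
Quinn's rate: 1/4 of the job per hour
Combined rate: 1/2 + 1/4 = 3/4 per hour
Time = 1 / (3/4) = 4/3 hours (≈ 1.33 hours)

4/3 hours


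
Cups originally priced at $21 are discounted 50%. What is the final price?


Calculate the discount amount:
50% of $21 = $10.50
Subtract from original:
$21 - $10.50 = $10.50

$10.50


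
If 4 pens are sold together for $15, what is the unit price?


Total cost: $15
Number of items: 4
Unit price: $15 / 4 = $3.75

$3.75


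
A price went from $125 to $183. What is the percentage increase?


Find the absolute change:
|183 - 125| = 58
Divide by original and multiply by 100:
58 / 125 x 100 = 46.4%

46.4%


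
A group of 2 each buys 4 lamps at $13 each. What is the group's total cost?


Cost per person:
4 x $13 = $52
Group total:
2 x $52 = $104

$104


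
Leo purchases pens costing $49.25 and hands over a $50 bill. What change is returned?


Start with the amount paid:
$50
Subtract the price:
$50 - $49.25 = $0.75

$0.75


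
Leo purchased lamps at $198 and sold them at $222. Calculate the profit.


Selling price = $222
Cost price = $198
Profit = selling price - cost price:
Profit = $222 - $198 = $24

$24


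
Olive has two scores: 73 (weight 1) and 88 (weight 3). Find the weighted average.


Weighted sum:
1 x 73 + 3 x 88 = 337
Total weight:
1 + 3 = 4
Weighted average:
337 / 4 = 84.25

84.25


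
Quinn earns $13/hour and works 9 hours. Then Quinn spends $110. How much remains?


Calculate earnings:
9 x $13 = $117
Subtract spending:
$117 - $110 = $7

$7


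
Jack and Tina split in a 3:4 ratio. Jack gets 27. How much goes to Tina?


Find the multiplier:
27 / 3 = 9
Apply to Tina's share:
4 x 9 = 36

36


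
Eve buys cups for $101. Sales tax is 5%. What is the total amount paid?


Calculate the tax:
5% of $101 = $5.05
Add tax to price:
$101 + $5.05 = $106.05

$106.05


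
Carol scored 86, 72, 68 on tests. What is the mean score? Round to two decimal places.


Add the scores:
86 + 72 + 68 = 226
Divide by the number of tests:
226 / 3 = 75.3333... ≈ 75.33

75.33


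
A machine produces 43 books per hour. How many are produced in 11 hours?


Production rate: 43 books per hour
Time: 11 hours
Total: 43 x 11 = 473 books

473 books


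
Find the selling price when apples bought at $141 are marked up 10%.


Calculate the markup amount:
10% of $141 = $14.10
Add to cost:
$141 + $14.10 = $155.10

$155.10


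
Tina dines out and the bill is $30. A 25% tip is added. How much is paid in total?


Calculate the tip:
25% of $30 = $7.50
Add tip to meal cost:
$30 + $7.50 = $37.50

$37.50


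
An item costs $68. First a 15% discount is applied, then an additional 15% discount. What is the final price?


First discount:
15% of $68 = $10.20
Price after first discount:
$68 - $10.20 = $57.80
Second discount:
15% of $57.80 = $8.67
Final price:
$57.80 - $8.67 = $49.13

$49.13


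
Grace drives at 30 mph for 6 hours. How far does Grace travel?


Use the formula: distance = speed x time
Speed = 30 mph, Time = 6 hours
30 x 6 = 180 miles

180 miles


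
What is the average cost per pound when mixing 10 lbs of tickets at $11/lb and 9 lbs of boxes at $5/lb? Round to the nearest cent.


Cost of tickets:
10 x $11 = $110
Cost of boxes:
9 x $5 = $45
Total cost: $110 + $45 = $155
Total weight: 19 lbs
Average: $155 / 19 = $8.1578... ≈ $8.16/lb

$8.16/lb


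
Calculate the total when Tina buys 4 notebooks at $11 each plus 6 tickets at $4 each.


Cost of notebooks:
4 x $11 = $44
Cost of tickets:
6 x $4 = $24
Add both:
$44 + $24 = $68

$68


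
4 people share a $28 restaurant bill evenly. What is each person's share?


Total bill: $28
Number of people: 4
Each pays: $28 / 4 = $7

$7


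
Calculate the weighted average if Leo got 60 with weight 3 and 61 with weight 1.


Weighted sum:
3 x 60 + 1 x 61 = 241
Total weight:
3 + 1 = 4
Weighted average:
241 / 4 = 60.25

60.25


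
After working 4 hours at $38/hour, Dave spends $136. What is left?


Calculate earnings:
4 x $38 = $152
Subtract spending:
$152 - $136 = $16

$16


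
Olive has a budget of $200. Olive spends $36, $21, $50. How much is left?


Add up expenses:
$36 + $21 + $50 = $107
Subtract from budget:
$200 - $107 = $93

$93


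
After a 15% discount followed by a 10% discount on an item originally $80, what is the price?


First discount:
15% of $80 = $12
Price after first discount:
$80 - $12 = $68
Second discount:
10% of $68 = $6.80
Final price:
$68 - $6.80 = $61.20

$61.20


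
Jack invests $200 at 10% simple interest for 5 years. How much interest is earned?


Use the formula I = P x R x T / 100
P x R x T = 200 x 10 x 5 = 10000
I = 10000 / 100 = $100

$100


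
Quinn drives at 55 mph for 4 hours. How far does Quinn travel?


Use the formula: distance = speed x time
Speed = 55 mph, Time = 4 hours
55 x 4 = 220 miles

220 miles


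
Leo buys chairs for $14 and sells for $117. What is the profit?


Selling price = $117
Cost price = $14
Profit = selling price - cost price:
Profit = $117 - $14 = $103

$103


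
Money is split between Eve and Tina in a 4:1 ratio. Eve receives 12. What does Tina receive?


Find the multiplier:
12 / 4 = 3
Apply to Tina's share:
1 x 3 = 3

3


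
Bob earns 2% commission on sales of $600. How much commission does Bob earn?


Convert rate to decimal:
2% = 0.02
Multiply by sales:
$600 x 0.02 = $12

$12


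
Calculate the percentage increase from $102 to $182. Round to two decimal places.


Find the absolute change:
|182 - 102| = 80
Divide by original and multiply by 100:
80 / 102 x 100 = 78.4313...% ≈ 78.43%

78.43%


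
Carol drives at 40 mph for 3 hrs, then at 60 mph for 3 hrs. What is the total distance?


Leg 1 distance:
40 x 3 = 120 miles
Leg 2 distance:
60 x 3 = 180 miles
Total distance:
120 + 180 = 300 miles

300 miles


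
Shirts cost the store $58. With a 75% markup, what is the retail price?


Calculate the markup amount:
75% of $58 = $43.50
Add to cost:
$58 + $43.50 = $101.50

$101.50


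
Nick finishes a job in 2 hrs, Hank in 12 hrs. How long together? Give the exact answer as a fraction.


Nick's rate: 1/2 of the job per hour
Hank's rate: 1/12 of the job per hour
Combined rate: 1/2 + 1/12 = 7/12 per hour
Time = 1 / (7/12) = 12/7 hours (≈ 1.71 hours)

12/7 hours


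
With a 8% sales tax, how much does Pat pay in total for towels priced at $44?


Calculate the tax:
8% of $44 = $3.52
Add tax to price:
$44 + $3.52 = $47.52

$47.52


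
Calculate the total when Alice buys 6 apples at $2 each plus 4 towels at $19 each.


Cost of apples:
6 x $2 = $12
Cost of towels:
4 x $19 = $76
Add both:
$12 + $76 = $88

$88


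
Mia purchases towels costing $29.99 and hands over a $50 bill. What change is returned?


Start with the amount paid:
$50
Subtract the price:
$50 - $29.99 = $20.01

$20.01


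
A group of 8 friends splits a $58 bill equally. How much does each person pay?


Total bill: $58
Number of people: 8
Each pays: $58 / 8 = $7.25

$7.25


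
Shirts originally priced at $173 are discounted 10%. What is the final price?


Calculate the discount amount:
10% of $173 = $17.30
Subtract from original:
$173 - $17.30 = $155.70

$155.70


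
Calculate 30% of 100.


Convert percentage to decimal:
30% = 0.3
Multiply:
100 x 0.3 = 30

30


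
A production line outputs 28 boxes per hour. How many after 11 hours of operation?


Production rate: 28 boxes per hour
Time: 11 hours
Total: 28 x 11 = 308 boxes

308 boxes


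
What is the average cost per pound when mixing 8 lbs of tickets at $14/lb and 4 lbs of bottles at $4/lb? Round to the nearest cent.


Cost of tickets:
8 x $14 = $112
Cost of bottles:
4 x $4 = $16
Total cost: $112 + $16 = $128
Total weight: 12 lbs
Average: $128 / 12 = $10.6666... ≈ $10.67/lb

$10.67/lb


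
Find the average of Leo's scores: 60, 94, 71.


Add the scores:
60 + 94 + 71 = 225
Divide by the number of tests:
225 / 3 = 75

75


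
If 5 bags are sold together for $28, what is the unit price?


Total cost: $28
Number of items: 5
Unit price: $28 / 5 = $5.60

$5.60


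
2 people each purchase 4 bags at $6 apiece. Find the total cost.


Cost per person:
4 x $6 = $24
Group total:
2 x $24 = $48

$48


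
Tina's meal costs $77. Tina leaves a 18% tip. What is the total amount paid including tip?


Calculate the tip:
18% of $77 = $13.86
Add tip to meal cost:
$77 + $13.86 = $90.86

$90.86


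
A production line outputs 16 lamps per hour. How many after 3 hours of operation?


Production rate: 16 lamps per hour
Time: 3 hours
Total: 16 x 3 = 48 lamps

48 lamps


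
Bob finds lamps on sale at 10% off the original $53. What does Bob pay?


Calculate the discount amount:
10% of $53 = $5.30
Subtract from original:
$53 - $5.30 = $47.70

$47.70


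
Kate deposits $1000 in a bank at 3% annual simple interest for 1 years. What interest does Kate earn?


Use the formula I = P x R x T / 100
P x R x T = 1000 x 3 x 1 = 3000
I = 3000 / 100 = $30

$30


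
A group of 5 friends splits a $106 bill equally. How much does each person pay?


Total bill: $106
Number of people: 5
Each pays: $106 / 5 = $21.20

$21.20


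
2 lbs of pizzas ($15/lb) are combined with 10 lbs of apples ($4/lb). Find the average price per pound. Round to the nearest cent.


Cost of pizzas:
2 x $15 = $30
Cost of apples:
10 x $4 = $40
Total cost: $30 + $40 = $70
Total weight: 12 lbs
Average: $70 / 12 = $5.8333... ≈ $5.83/lb

$5.83/lb


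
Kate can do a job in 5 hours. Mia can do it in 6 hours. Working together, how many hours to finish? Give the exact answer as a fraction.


Kate's rate: 1/5 of the job per hour
Mia's rate: 1/6 of the job per hour
Combined rate: 1/5 + 1/6 = 11/30 per hour
Time = 1 / (11/30) = 30/11 hours (≈ 2.73 hours)

30/11 hours


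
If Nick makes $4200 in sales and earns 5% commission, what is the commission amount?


Convert rate to decimal:
5% = 0.05
Multiply by sales:
$4200 x 0.05 = $210

$210


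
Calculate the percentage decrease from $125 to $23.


Find the absolute change:
|23 - 125| = 102
Divide by original and multiply by 100:
102 / 125 x 100 = 81.6%

81.6%


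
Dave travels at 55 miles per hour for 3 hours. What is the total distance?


Use the formula: distance = speed x time
Speed = 55 mph, Time = 3 hours
55 x 3 = 165 miles

165 miles


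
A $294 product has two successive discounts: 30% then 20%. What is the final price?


First discount:
30% of $294 = $88.20
Price after first discount:
$294 - $88.20 = $205.80
Second discount:
20% of $205.80 = $41.16
Final price:
$205.80 - $41.16 = $164.64

$164.64


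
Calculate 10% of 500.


Convert percentage to decimal:
10% = 0.1
Multiply:
500 x 0.1 = 50

50


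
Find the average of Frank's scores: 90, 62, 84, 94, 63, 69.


Add the scores:
90 + 62 + 84 + 94 + 63 + 69 = 462
Divide by the number of tests:
462 / 6 = 77

77


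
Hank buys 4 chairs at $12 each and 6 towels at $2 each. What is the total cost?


Cost of chairs:
4 x $12 = $48
Cost of towels:
6 x $2 = $12
Add both:
$48 + $12 = $60

$60


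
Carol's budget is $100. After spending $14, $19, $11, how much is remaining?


Add up expenses:
$14 + $19 + $11 = $44
Subtract from budget:
$100 - $44 = $56

$56


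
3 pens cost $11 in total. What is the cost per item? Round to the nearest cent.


Total cost: $11
Number of items: 3
Unit price: $11 / 3 = $3.6666... ≈ $3.67

$3.67


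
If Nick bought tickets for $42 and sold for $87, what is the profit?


Selling price = $87
Cost price = $42
Profit = selling price - cost price:
Profit = $87 - $42 = $45

$45


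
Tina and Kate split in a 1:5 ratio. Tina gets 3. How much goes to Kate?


Find the multiplier:
3 / 1 = 3
Apply to Kate's share:
5 x 3 = 15

15


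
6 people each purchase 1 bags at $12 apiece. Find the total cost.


Cost per person:
1 x $12 = $12
Group total:
6 x $12 = $72

$72


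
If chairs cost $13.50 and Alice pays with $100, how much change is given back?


Start with the amount paid:
$100
Subtract the price:
$100 - $13.50 = $86.50

$86.50


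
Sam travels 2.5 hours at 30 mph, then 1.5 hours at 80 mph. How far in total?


Leg 1 distance:
30 x 2.5 = 75 miles
Leg 2 distance:
80 x 1.5 = 120 miles
Total distance:
75 + 120 = 195 miles

195 miles


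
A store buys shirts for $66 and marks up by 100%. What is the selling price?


Calculate the markup amount:
100% of $66 = $66
Add to cost:
$66 + $66 = $132

$132


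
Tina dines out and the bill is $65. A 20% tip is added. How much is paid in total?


Calculate the tip:
20% of $65 = $13
Add tip to meal cost:
$65 + $13 = $78

$78


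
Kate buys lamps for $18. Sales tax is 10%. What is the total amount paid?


Calculate the tax:
10% of $18 = $1.80
Add tax to price:
$18 + $1.80 = $19.80

$19.80


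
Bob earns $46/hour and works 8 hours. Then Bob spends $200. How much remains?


Calculate earnings:
8 x $46 = $368
Subtract spending:
$368 - $200 = $168

$168


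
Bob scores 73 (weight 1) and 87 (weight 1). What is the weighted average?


Weighted sum:
1 x 73 + 1 x 87 = 160
Total weight:
1 + 1 = 2
Weighted average:
160 / 2 = 80

80


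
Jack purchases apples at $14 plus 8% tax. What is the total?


Calculate the tax:
8% of $14 = $1.12
Add tax to price:
$14 + $1.12 = $15.12

$15.12


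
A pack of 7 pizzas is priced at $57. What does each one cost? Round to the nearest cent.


Total cost: $57
Number of items: 7
Unit price: $57 / 7 = $8.1428... ≈ $8.14

$8.14


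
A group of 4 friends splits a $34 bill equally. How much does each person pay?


Total bill: $34
Number of people: 4
Each pays: $34 / 4 = $8.50

$8.50


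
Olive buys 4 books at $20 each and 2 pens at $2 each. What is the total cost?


Cost of books:
4 x $20 = $80
Cost of pens:
2 x $2 = $4
Add both:
$80 + $4 = $84

$84


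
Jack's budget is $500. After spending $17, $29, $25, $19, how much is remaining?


Add up expenses:
$17 + $29 + $25 + $19 = $90
Subtract from budget:
$500 - $90 = $410

$410


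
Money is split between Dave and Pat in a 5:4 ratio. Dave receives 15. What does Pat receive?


Find the multiplier:
15 / 5 = 3
Apply to Pat's share:
4 x 3 = 12

12


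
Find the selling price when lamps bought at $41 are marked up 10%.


Calculate the markup amount:
10% of $41 = $4.10
Add to cost:
$41 + $4.10 = $45.10

$45.10


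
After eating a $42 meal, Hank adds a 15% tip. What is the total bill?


Calculate the tip:
15% of $42 = $6.30
Add tip to meal cost:
$42 + $6.30 = $48.30

$48.30


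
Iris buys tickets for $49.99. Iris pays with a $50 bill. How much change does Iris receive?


Start with the amount paid:
$50
Subtract the price:
$50 - $49.99 = $0.01

$0.01


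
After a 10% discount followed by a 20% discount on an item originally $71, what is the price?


First discount:
10% of $71 = $7.10
Price after first discount:
$71 - $7.10 = $63.90
Second discount:
20% of $63.90 = $12.78
Final price:
$63.90 - $12.78 = $51.12

$51.12


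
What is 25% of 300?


Convert percentage to decimal:
25% = 0.25
Multiply:
300 x 0.25 = 75

75


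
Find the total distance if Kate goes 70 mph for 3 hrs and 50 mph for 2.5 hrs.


Leg 1 distance:
70 x 3 = 210 miles
Leg 2 distance:
50 x 2.5 = 125 miles
Total distance:
210 + 125 = 335 miles

335 miles


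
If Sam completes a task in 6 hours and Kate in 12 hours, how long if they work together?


Sam's rate: 1/6 of the job per hour
Kate's rate: 1/12 of the job per hour
Combined rate: 1/6 + 1/12 = 1/4 per hour
Time = 1 / (1/4) = 4 hours

4 hours


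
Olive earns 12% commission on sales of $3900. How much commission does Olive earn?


Convert rate to decimal:
12% = 0.12
Multiply by sales:
$3900 x 0.12 = $468

$468


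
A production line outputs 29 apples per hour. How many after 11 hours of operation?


Production rate: 29 apples per hour
Time: 11 hours
Total: 29 x 11 = 319 apples

319 apples


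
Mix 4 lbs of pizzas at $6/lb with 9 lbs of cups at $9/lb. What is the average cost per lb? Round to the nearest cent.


Cost of pizzas:
4 x $6 = $24
Cost of cups:
9 x $9 = $81
Total cost: $24 + $81 = $105
Total weight: 13 lbs
Average: $105 / 13 = $8.0769... ≈ $8.08/lb

$8.08/lb


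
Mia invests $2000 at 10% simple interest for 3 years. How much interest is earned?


Use the formula I = P x R x T / 100
P x R x T = 2000 x 10 x 3 = 60000
I = 60000 / 100 = $600

$600


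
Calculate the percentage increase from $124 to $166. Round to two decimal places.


Find the absolute change:
|166 - 124| = 42
Divide by original and multiply by 100:
42 / 124 x 100 = 33.8709...% ≈ 33.87%

33.87%


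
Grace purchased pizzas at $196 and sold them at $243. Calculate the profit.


Selling price = $243
Cost price = $196
Profit = selling price - cost price:
Profit = $243 - $196 = $47

$47


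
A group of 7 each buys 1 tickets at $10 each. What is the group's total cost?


Cost per person:
1 x $10 = $10
Group total:
7 x $10 = $70

$70


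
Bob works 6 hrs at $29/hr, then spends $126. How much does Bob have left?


Calculate earnings:
6 x $29 = $174
Subtract spending:
$174 - $126 = $48

$48


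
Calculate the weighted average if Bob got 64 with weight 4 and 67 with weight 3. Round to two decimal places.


Weighted sum:
4 x 64 + 3 x 67 = 457
Total weight:
4 + 3 = 7
Weighted average:
457 / 7 = 65.2857... ≈ 65.29

65.29


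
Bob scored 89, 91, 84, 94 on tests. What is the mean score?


Add the scores:
89 + 91 + 84 + 94 = 358
Divide by the number of tests:
358 / 4 = 89.5

89.5


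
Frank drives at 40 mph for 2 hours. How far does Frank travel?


Use the formula: distance = speed x time
Speed = 40 mph, Time = 2 hours
40 x 2 = 80 miles

80 miles


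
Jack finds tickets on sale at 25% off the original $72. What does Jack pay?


Calculate the discount amount:
25% of $72 = $18
Subtract from original:
$72 - $18 = $54

$54


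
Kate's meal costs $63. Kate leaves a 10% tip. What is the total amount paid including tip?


Calculate the tip:
10% of $63 = $6.30
Add tip to meal cost:
$63 + $6.30 = $69.30

$69.30


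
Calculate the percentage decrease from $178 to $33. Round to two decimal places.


Find the absolute change:
|33 - 178| = 145
Divide by original and multiply by 100:
145 / 178 x 100 = 81.4606...% ≈ 81.46%

81.46%


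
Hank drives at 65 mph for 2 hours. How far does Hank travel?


Use the formula: distance = speed x time
Speed = 65 mph, Time = 2 hours
65 x 2 = 130 miles

130 miles


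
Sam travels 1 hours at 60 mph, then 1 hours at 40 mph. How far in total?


Leg 1 distance:
60 x 1 = 60 miles
Leg 2 distance:
40 x 1 = 40 miles
Total distance:
60 + 40 = 100 miles

100 miles


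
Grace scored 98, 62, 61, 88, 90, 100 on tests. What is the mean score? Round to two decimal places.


Add the scores:
98 + 62 + 61 + 88 + 90 + 100 = 499
Divide by the number of tests:
499 / 6 = 83.1666... ≈ 83.17

83.17


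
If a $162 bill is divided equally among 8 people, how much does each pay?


Total bill: $162
Number of people: 8
Each pays: $162 / 8 = $20.25

$20.25


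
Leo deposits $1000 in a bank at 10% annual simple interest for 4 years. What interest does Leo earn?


Use the formula I = P x R x T / 100
P x R x T = 1000 x 10 x 4 = 40000
I = 40000 / 100 = $400

$400


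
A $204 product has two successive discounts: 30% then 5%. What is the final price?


First discount:
30% of $204 = $61.20
Price after first discount:
$204 - $61.20 = $142.80
Second discount:
5% of $142.80 = $7.14
Final price:
$142.80 - $7.14 = $135.66

$135.66


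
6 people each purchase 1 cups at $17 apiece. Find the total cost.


Cost per person:
1 x $17 = $17
Group total:
6 x $17 = $102

$102


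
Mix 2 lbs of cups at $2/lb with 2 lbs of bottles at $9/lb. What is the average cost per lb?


Cost of cups:
2 x $2 = $4
Cost of bottles:
2 x $9 = $18
Total cost: $4 + $18 = $22
Total weight: 4 lbs
Average: $22 / 4 = $5.50/lb

$5.50/lb


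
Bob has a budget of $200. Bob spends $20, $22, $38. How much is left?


Add up expenses:
$20 + $22 + $38 = $80
Subtract from budget:
$200 - $80 = $120

$120


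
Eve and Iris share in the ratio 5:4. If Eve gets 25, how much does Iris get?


Find the multiplier:
25 / 5 = 5
Apply to Iris's share:
4 x 5 = 20

20


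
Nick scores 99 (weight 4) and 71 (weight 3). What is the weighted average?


Weighted sum:
4 x 99 + 3 x 71 = 609
Total weight:
4 + 3 = 7
Weighted average:
609 / 7 = 87

87
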